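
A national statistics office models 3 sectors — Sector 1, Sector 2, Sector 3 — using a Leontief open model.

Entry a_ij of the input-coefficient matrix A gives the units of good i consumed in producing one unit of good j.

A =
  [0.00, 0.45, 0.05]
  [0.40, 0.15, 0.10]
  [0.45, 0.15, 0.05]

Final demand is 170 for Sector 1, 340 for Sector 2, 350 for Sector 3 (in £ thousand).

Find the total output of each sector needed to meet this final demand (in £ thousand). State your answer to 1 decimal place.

x_1 = 540.9, x_2 = 741.8, x_3 = 741.8

I − A =
  [   1.00    -0.45    -0.05]
  [  -0.40     0.85    -0.10]
  [  -0.45    -0.15     0.95]
Cofactors of I−A, C_ij = (−1)^(i+j)·(minor ij) (rows/columns in the sector order above):
  C_11 = (0.85)(0.95) − (-0.10)(-0.15) = 0.7925
  C_12 = −[(-0.40)(0.95) − (-0.10)(-0.45)] = 0.4250
  C_13 = (-0.40)(-0.15) − (0.85)(-0.45) = 0.4425
  C_21 = −[(-0.45)(0.95) − (-0.05)(-0.15)] = 0.4350
  C_22 = (1.00)(0.95) − (-0.05)(-0.45) = 0.9275
  C_23 = −[(1.00)(-0.15) − (-0.45)(-0.45)] = 0.3525
  C_31 = (-0.45)(-0.10) − (-0.05)(0.85) = 0.0875
  C_32 = −[(1.00)(-0.10) − (-0.05)(-0.40)] = 0.1200
  C_33 = (1.00)(0.85) − (-0.45)(-0.40) = 0.6700
det(I−A) = Σ_j (I−A)_1j·C_1j = (1.00)(0.7925) + (-0.45)(0.4250) + (-0.05)(0.4425) = 0.579125
adj(I−A) = Cᵀ =
  [ 0.7925   0.4350   0.0875]
  [ 0.4250   0.9275   0.1200]
  [ 0.4425   0.3525   0.6700]
(I − A)⁻¹ = adj(I−A) / det(I−A) ≈
  [   1.3684     0.7511     0.1511]
  [   0.7339     1.6016     0.2072]
  [   0.7641     0.6087     1.1569]
x = (I − A)⁻¹ d = adj(I−A)·d / det(I−A), with det(I−A) = 0.579125:
  x_1 = (0.7925·170 + 0.4350·340 + 0.0875·350) / 0.579125 = 313.25 / 0.579125 ≈ 540.9
  x_2 = (0.4250·170 + 0.9275·340 + 0.1200·350) / 0.579125 = 429.60 / 0.579125 ≈ 741.8
  x_3 = (0.4425·170 + 0.3525·340 + 0.6700·350) / 0.579125 = 429.575 / 0.579125 ≈ 741.8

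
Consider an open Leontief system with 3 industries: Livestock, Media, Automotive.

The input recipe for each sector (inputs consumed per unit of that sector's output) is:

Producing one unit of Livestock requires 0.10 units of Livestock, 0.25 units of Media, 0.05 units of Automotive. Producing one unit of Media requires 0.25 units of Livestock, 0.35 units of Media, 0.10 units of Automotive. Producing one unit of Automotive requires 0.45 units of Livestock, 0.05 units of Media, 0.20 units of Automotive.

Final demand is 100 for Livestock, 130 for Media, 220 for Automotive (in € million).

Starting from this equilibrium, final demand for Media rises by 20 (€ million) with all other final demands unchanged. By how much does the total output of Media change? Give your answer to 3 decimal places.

I − A =
  [   0.90    -0.25    -0.45]
  [  -0.25     0.65    -0.05]
  [  -0.05    -0.10     0.80]
Cofactors of I−A, C_ij = (−1)^(i+j)·(minor ij) (rows/columns in the sector order above):
  C_11 = (0.65)(0.80) − (-0.05)(-0.10) = 0.5150
  C_12 = −[(-0.25)(0.80) − (-0.05)(-0.05)] = 0.2025
  C_13 = (-0.25)(-0.10) − (0.65)(-0.05) = 0.0575
  C_21 = −[(-0.25)(0.80) − (-0.45)(-0.10)] = 0.2450
  C_22 = (0.90)(0.80) − (-0.45)(-0.05) = 0.6975
  C_23 = −[(0.90)(-0.10) − (-0.25)(-0.05)] = 0.1025
  C_31 = (-0.25)(-0.05) − (-0.45)(0.65) = 0.3050
  C_32 = −[(0.90)(-0.05) − (-0.45)(-0.25)] = 0.1575
  C_33 = (0.90)(0.65) − (-0.25)(-0.25) = 0.5225
det(I−A) = Σ_j (I−A)_1j·C_1j = (0.90)(0.5150) + (-0.25)(0.2025) + (-0.45)(0.0575) = 0.3870
adj(I−A) = Cᵀ =
  [ 0.5150   0.2450   0.3050]
  [ 0.2025   0.6975   0.1575]
  [ 0.0575   0.1025   0.5225]
(I − A)⁻¹ = adj(I−A) / det(I−A) ≈
  [   1.3307     0.6331     0.7881]
  [   0.5233     1.8023     0.4070]
  [   0.1486     0.2649     1.3501]
Δx = (I − A)⁻¹ Δd with Δd having +20 in the Media component and 0 elsewhere.
So Δx_2 = L_22 · (+20), where L_22 = adj(I−A)_22 / det(I−A) = 0.6975 / 0.3870.
Δx_2 = 0.6975 × (+20) / 0.3870 = 13.95 / 0.3870 ≈ 36.047.

Δx_2 = 36.047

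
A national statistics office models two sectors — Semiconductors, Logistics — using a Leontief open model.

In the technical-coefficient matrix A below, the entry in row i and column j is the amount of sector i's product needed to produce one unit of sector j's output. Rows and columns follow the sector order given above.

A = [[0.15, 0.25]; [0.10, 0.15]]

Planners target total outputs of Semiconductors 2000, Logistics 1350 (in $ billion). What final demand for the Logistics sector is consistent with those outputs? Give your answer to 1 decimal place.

d_2 = 947.5

I − A =
  [   0.85    -0.25]
  [  -0.10     0.85]
d = (I − A) x:
  d_1 = (+0.85)·2000 + (-0.25)·1350 = 1362.5
  d_2 = (-0.10)·2000 + (+0.85)·1350 = 947.5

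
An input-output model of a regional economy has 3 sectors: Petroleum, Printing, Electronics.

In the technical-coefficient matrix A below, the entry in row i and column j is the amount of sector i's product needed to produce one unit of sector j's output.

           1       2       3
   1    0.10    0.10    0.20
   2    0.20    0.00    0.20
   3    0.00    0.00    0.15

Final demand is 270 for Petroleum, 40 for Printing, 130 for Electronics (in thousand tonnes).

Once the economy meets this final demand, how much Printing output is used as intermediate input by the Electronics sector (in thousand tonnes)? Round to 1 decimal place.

z_23 = 30.6

I − A =
  [   0.90    -0.10    -0.20]
  [  -0.20     1.00    -0.20]
  [   0.00     0.00     0.85]
Cofactors of I−A, C_ij = (−1)^(i+j)·(minor ij) (rows/columns in the sector order above):
  C_11 = (1.00)(0.85) − (-0.20)(0.00) = 0.8500
  C_12 = −[(-0.20)(0.85) − (-0.20)(0.00)] = 0.1700
  C_13 = (-0.20)(0.00) − (1.00)(0.00) = 0.0000
  C_21 = −[(-0.10)(0.85) − (-0.20)(0.00)] = 0.0850
  C_22 = (0.90)(0.85) − (-0.20)(0.00) = 0.7650
  C_23 = −[(0.90)(0.00) − (-0.10)(0.00)] = 0.0000
  C_31 = (-0.10)(-0.20) − (-0.20)(1.00) = 0.2200
  C_32 = −[(0.90)(-0.20) − (-0.20)(-0.20)] = 0.2200
  C_33 = (0.90)(1.00) − (-0.10)(-0.20) = 0.8800
det(I−A) = Σ_j (I−A)_1j·C_1j = (0.90)(0.8500) + (-0.10)(0.1700) + (-0.20)(0.0000) = 0.7480
adj(I−A) = Cᵀ =
  [ 0.8500   0.0850   0.2200]
  [ 0.1700   0.7650   0.2200]
  [ 0.0000   0.0000   0.8800]
(I − A)⁻¹ = adj(I−A) / det(I−A) ≈
  [   1.1364     0.1136     0.2941]
  [   0.2273     1.0227     0.2941]
  [   0.0000     0.0000     1.1765]
First solve x = (I − A)⁻¹ d = adj(I−A)·d / det(I−A); in particular x_3 = (0.0000·270 + 0.0000·40 + 0.8800·130) / 0.7480 = 114.40 / 0.7480 ≈ 152.941.
Intermediate flow from 2 to 3: z_23 = a_23 · x_3 = 0.20 × 114.40 / 0.7480 = 22.88 / 0.7480 ≈ 30.6.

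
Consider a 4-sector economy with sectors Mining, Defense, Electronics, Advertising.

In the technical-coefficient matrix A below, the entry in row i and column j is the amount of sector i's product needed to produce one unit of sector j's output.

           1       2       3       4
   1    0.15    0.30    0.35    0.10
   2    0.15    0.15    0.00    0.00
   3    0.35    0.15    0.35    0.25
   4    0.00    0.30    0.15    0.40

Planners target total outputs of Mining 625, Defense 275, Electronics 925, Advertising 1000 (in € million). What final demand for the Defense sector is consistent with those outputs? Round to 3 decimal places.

d_2 = 140.000

I − A =
  [   0.85    -0.30    -0.35    -0.10]
  [  -0.15     0.85     0.00     0.00]
  [  -0.35    -0.15     0.65    -0.25]
  [   0.00    -0.30    -0.15     0.60]
d = (I − A) x:
  d_1 = (+0.85)·625 + (-0.30)·275 + (-0.35)·925 + (-0.10)·1000 = 25.000
  d_2 = (-0.15)·625 + (+0.85)·275 + (+0.00)·925 + (+0.00)·1000 = 140.000
  d_3 = (-0.35)·625 + (-0.15)·275 + (+0.65)·925 + (-0.25)·1000 = 91.250
  d_4 = (+0.00)·625 + (-0.30)·275 + (-0.15)·925 + (+0.60)·1000 = 378.750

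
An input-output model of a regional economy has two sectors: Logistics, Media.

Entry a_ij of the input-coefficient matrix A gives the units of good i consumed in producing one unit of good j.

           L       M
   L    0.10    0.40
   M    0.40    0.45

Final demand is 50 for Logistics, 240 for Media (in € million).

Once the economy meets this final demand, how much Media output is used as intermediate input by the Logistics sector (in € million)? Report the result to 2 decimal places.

I − A =
  [   0.90    -0.40]
  [  -0.40     0.55]
det(I−A) = (0.90)(0.55) − (-0.40)(-0.40) = 0.3350
adj(I−A) = [[0.55, 0.40], [0.40, 0.90]]
(I − A)⁻¹ = adj(I−A) / det(I−A) ≈
  [   1.6418     1.1940]
  [   1.1940     2.6866]
First solve x = (I − A)⁻¹ d = adj(I−A)·d / det(I−A); in particular x_L = (0.55·50 + 0.40·240) / 0.3350 = 123.50 / 0.3350 ≈ 368.6567.
Intermediate flow from M to L: z_ML = a_ML · x_L = 0.40 × 123.50 / 0.3350 = 49.40 / 0.3350 ≈ 147.46.

z_ML = 147.46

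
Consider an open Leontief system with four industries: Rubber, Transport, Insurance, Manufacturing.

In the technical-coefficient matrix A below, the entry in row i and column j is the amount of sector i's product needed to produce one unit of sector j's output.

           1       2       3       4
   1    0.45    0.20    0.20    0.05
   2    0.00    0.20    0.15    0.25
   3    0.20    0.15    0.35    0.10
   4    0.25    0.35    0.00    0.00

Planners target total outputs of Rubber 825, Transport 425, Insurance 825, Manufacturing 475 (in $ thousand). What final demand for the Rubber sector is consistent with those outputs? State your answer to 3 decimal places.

d_1 = 180.000

I − A =
  [   0.55    -0.20    -0.20    -0.05]
  [   0.00     0.80    -0.15    -0.25]
  [  -0.20    -0.15     0.65    -0.10]
  [  -0.25    -0.35     0.00     1.00]
d = (I − A) x:
  d_1 = (+0.55)·825 + (-0.20)·425 + (-0.20)·825 + (-0.05)·475 = 180.000
  d_2 = (+0.00)·825 + (+0.80)·425 + (-0.15)·825 + (-0.25)·475 = 97.500
  d_3 = (-0.20)·825 + (-0.15)·425 + (+0.65)·825 + (-0.10)·475 = 260.000
  d_4 = (-0.25)·825 + (-0.35)·425 + (+0.00)·825 + (+1.00)·475 = 120.000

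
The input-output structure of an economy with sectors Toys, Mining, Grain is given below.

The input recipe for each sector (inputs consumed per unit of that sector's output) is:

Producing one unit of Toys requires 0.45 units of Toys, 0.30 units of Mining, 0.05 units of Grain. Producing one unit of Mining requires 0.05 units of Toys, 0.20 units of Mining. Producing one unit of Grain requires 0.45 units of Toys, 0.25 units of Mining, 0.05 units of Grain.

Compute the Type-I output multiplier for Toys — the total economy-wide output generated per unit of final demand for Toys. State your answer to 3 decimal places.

I − A =
  [   0.55    -0.05    -0.45]
  [  -0.30     0.80    -0.25]
  [  -0.05     0.00     0.95]
Cofactors of I−A, C_ij = (−1)^(i+j)·(minor ij) (rows/columns in the sector order above):
  C_11 = (0.80)(0.95) − (-0.25)(0.00) = 0.7600
  C_12 = −[(-0.30)(0.95) − (-0.25)(-0.05)] = 0.2975
  C_13 = (-0.30)(0.00) − (0.80)(-0.05) = 0.0400
  C_21 = −[(-0.05)(0.95) − (-0.45)(0.00)] = 0.0475
  C_22 = (0.55)(0.95) − (-0.45)(-0.05) = 0.5000
  C_23 = −[(0.55)(0.00) − (-0.05)(-0.05)] = 0.0025
  C_31 = (-0.05)(-0.25) − (-0.45)(0.80) = 0.3725
  C_32 = −[(0.55)(-0.25) − (-0.45)(-0.30)] = 0.2725
  C_33 = (0.55)(0.80) − (-0.05)(-0.30) = 0.4250
det(I−A) = Σ_j (I−A)_1j·C_1j = (0.55)(0.7600) + (-0.05)(0.2975) + (-0.45)(0.0400) = 0.385125
adj(I−A) = Cᵀ =
  [ 0.7600   0.0475   0.3725]
  [ 0.2975   0.5000   0.2725]
  [ 0.0400   0.0025   0.4250]
(I − A)⁻¹ = adj(I−A) / det(I−A) ≈
  [   1.9734     0.1233     0.9672]
  [   0.7725     1.2983     0.7076]
  [   0.1039     0.0065     1.1035]
The output multiplier for sector j is the column-j sum of the Leontief inverse (I − A)⁻¹ = adj(I−A) / det(I−A).
Column 1 of adj(I−A): (0.7600, 0.2975, 0.0400); det(I−A) = 0.385125.
m_1 = (0.7600 + 0.2975 + 0.0400) / 0.385125 = 1.0975 / 0.385125 ≈ 2.850.

m_1 = 2.850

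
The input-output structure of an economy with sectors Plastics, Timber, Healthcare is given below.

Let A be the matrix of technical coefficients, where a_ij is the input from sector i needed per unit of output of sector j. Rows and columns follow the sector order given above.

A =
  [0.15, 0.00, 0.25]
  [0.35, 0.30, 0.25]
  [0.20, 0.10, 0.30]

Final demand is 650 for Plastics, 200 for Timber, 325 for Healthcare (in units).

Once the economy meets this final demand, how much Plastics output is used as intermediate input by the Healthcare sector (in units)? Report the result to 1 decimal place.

z_PH = 230.5

I − A =
  [   0.85     0.00    -0.25]
  [  -0.35     0.70    -0.25]
  [  -0.20    -0.10     0.70]
Cofactors of I−A, C_ij = (−1)^(i+j)·(minor ij) (rows/columns in the sector order above):
  C_11 = (0.70)(0.70) − (-0.25)(-0.10) = 0.4650
  C_12 = −[(-0.35)(0.70) − (-0.25)(-0.20)] = 0.2950
  C_13 = (-0.35)(-0.10) − (0.70)(-0.20) = 0.1750
  C_21 = −[(0.00)(0.70) − (-0.25)(-0.10)] = 0.0250
  C_22 = (0.85)(0.70) − (-0.25)(-0.20) = 0.5450
  C_23 = −[(0.85)(-0.10) − (0.00)(-0.20)] = 0.0850
  C_31 = (0.00)(-0.25) − (-0.25)(0.70) = 0.1750
  C_32 = −[(0.85)(-0.25) − (-0.25)(-0.35)] = 0.3000
  C_33 = (0.85)(0.70) − (0.00)(-0.35) = 0.5950
det(I−A) = Σ_j (I−A)_1j·C_1j = (0.85)(0.4650) + (0.00)(0.2950) + (-0.25)(0.1750) = 0.3515
adj(I−A) = Cᵀ =
  [ 0.4650   0.0250   0.1750]
  [ 0.2950   0.5450   0.3000]
  [ 0.1750   0.0850   0.5950]
(I − A)⁻¹ = adj(I−A) / det(I−A) ≈
  [   1.3229     0.0711     0.4979]
  [   0.8393     1.5505     0.8535]
  [   0.4979     0.2418     1.6927]
First solve x = (I − A)⁻¹ d = adj(I−A)·d / det(I−A); in particular x_H = (0.1750·650 + 0.0850·200 + 0.5950·325) / 0.3515 = 324.125 / 0.3515 ≈ 922.119.
Intermediate flow from P to H: z_PH = a_PH · x_H = 0.25 × 324.125 / 0.3515 = 81.03125 / 0.3515 ≈ 230.5.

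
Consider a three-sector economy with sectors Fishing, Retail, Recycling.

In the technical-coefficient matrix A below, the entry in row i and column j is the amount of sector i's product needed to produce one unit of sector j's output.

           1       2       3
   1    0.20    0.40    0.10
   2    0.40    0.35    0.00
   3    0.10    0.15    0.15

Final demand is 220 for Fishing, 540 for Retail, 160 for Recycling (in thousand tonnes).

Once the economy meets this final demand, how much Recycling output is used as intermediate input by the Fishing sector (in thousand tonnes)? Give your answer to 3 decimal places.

z_31 = 110.273

I − A =
  [   0.80    -0.40    -0.10]
  [  -0.40     0.65     0.00]
  [  -0.10    -0.15     0.85]
Cofactors of I−A, C_ij = (−1)^(i+j)·(minor ij) (rows/columns in the sector order above):
  C_11 = (0.65)(0.85) − (0.00)(-0.15) = 0.5525
  C_12 = −[(-0.40)(0.85) − (0.00)(-0.10)] = 0.3400
  C_13 = (-0.40)(-0.15) − (0.65)(-0.10) = 0.1250
  C_21 = −[(-0.40)(0.85) − (-0.10)(-0.15)] = 0.3550
  C_22 = (0.80)(0.85) − (-0.10)(-0.10) = 0.6700
  C_23 = −[(0.80)(-0.15) − (-0.40)(-0.10)] = 0.1600
  C_31 = (-0.40)(0.00) − (-0.10)(0.65) = 0.0650
  C_32 = −[(0.80)(0.00) − (-0.10)(-0.40)] = 0.0400
  C_33 = (0.80)(0.65) − (-0.40)(-0.40) = 0.3600
det(I−A) = Σ_j (I−A)_1j·C_1j = (0.80)(0.5525) + (-0.40)(0.3400) + (-0.10)(0.1250) = 0.2935
adj(I−A) = Cᵀ =
  [ 0.5525   0.3550   0.0650]
  [ 0.3400   0.6700   0.0400]
  [ 0.1250   0.1600   0.3600]
(I − A)⁻¹ = adj(I−A) / det(I−A) ≈
  [   1.8825     1.2095     0.2215]
  [   1.1584     2.2828     0.1363]
  [   0.4259     0.5451     1.2266]
First solve x = (I − A)⁻¹ d = adj(I−A)·d / det(I−A); in particular x_1 = (0.5525·220 + 0.3550·540 + 0.0650·160) / 0.2935 = 323.65 / 0.2935 ≈ 1102.72572.
Intermediate flow from 3 to 1: z_31 = a_31 · x_1 = 0.10 × 323.65 / 0.2935 = 32.365 / 0.2935 ≈ 110.273.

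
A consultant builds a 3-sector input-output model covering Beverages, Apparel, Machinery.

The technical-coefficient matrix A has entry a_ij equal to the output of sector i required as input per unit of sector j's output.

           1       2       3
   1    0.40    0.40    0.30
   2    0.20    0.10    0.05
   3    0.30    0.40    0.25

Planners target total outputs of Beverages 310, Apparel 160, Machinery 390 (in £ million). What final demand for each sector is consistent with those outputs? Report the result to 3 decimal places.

d_1 = 5.000, d_2 = 62.500, d_3 = 135.500

I − A =
  [   0.60    -0.40    -0.30]
  [  -0.20     0.90    -0.05]
  [  -0.30    -0.40     0.75]
d = (I − A) x:
  d_1 = (+0.60)·310 + (-0.40)·160 + (-0.30)·390 = 5.000
  d_2 = (-0.20)·310 + (+0.90)·160 + (-0.05)·390 = 62.500
  d_3 = (-0.30)·310 + (-0.40)·160 + (+0.75)·390 = 135.500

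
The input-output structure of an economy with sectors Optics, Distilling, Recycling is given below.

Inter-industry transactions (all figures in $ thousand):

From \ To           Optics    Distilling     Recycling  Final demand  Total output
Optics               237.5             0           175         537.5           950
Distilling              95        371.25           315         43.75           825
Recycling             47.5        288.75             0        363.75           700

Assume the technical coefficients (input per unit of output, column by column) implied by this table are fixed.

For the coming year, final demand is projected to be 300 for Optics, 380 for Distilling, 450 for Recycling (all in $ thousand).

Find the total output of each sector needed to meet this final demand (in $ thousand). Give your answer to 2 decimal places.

Technical coefficients a_ij = z_ij / X_j:
  a_OO = 237.5/950 = 0.25, a_DO = 95/950 = 0.10, a_RO = 47.5/950 = 0.05
  a_OD = 0/825 = 0.00, a_DD = 371.25/825 = 0.45, a_RD = 288.75/825 = 0.35
  a_OR = 175/700 = 0.25, a_DR = 315/700 = 0.45, a_RR = 0/700 = 0.00
I − A =
  [   0.75     0.00    -0.25]
  [  -0.10     0.55    -0.45]
  [  -0.05    -0.35     1.00]
Cofactors of I−A, C_ij = (−1)^(i+j)·(minor ij) (rows/columns in the sector order above):
  C_11 = (0.55)(1.00) − (-0.45)(-0.35) = 0.3925
  C_12 = −[(-0.10)(1.00) − (-0.45)(-0.05)] = 0.1225
  C_13 = (-0.10)(-0.35) − (0.55)(-0.05) = 0.0625
  C_21 = −[(0.00)(1.00) − (-0.25)(-0.35)] = 0.0875
  C_22 = (0.75)(1.00) − (-0.25)(-0.05) = 0.7375
  C_23 = −[(0.75)(-0.35) − (0.00)(-0.05)] = 0.2625
  C_31 = (0.00)(-0.45) − (-0.25)(0.55) = 0.1375
  C_32 = −[(0.75)(-0.45) − (-0.25)(-0.10)] = 0.3625
  C_33 = (0.75)(0.55) − (0.00)(-0.10) = 0.4125
det(I−A) = Σ_j (I−A)_1j·C_1j = (0.75)(0.3925) + (0.00)(0.1225) + (-0.25)(0.0625) = 0.27875
adj(I−A) = Cᵀ =
  [ 0.3925   0.0875   0.1375]
  [ 0.1225   0.7375   0.3625]
  [ 0.0625   0.2625   0.4125]
(I − A)⁻¹ = adj(I−A) / det(I−A) ≈
  [   1.4081     0.3139     0.4933]
  [   0.4395     2.6457     1.3004]
  [   0.2242     0.9417     1.4798]
x = (I − A)⁻¹ d = adj(I−A)·d / det(I−A), with det(I−A) = 0.27875:
  x_O = (0.3925·300 + 0.0875·380 + 0.1375·450) / 0.27875 = 212.875 / 0.27875 ≈ 763.68
  x_D = (0.1225·300 + 0.7375·380 + 0.3625·450) / 0.27875 = 480.125 / 0.27875 ≈ 1722.42
  x_R = (0.0625·300 + 0.2625·380 + 0.4125·450) / 0.27875 = 304.125 / 0.27875 ≈ 1091.03

x_O = 763.68, x_D = 1722.42, x_R = 1091.03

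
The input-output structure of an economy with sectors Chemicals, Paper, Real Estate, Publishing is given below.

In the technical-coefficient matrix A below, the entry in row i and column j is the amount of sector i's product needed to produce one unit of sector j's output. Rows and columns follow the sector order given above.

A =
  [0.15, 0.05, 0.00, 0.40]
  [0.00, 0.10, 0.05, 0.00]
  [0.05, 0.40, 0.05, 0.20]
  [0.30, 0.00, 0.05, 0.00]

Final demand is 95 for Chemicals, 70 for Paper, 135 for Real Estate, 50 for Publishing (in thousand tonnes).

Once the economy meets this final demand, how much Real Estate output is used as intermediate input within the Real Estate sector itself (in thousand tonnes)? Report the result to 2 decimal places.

I − A =
  [   0.85    -0.05     0.00    -0.40]
  [   0.00     0.90    -0.05     0.00]
  [  -0.05    -0.40     0.95    -0.20]
  [  -0.30     0.00    -0.05     1.00]
Compute the cofactors C_ij = (−1)^(i+j)·(3×3 minor ij) of I−A; the adjugate is their transpose:
adj(I−A) = Cᵀ =
  [ 0.826000   0.055000   0.020500   0.334500]
  [ 0.005500   0.684000   0.036500   0.009500]
  [ 0.099000   0.297500   0.657000   0.171000]
  [ 0.252750   0.031375   0.039000   0.709625]
det(I−A) = Σ_j (I−A)_1j·C_1j = (0.85)(0.826000) + (-0.05)(0.005500) + (0.00)(0.099000) + (-0.40)(0.252750) = 0.600725
(I − A)⁻¹ = adj(I−A) / det(I−A) ≈
  [   1.3750     0.0916     0.0341     0.5568]
  [   0.0092     1.1386     0.0608     0.0158]
  [   0.1648     0.4952     1.0937     0.2847]
  [   0.4207     0.0522     0.0649     1.1813]
First solve x = (I − A)⁻¹ d = adj(I−A)·d / det(I−A); in particular x_3 = (0.099000·95 + 0.297500·70 + 0.657000·135 + 0.171000·50) / 0.600725 = 127.475 / 0.600725 ≈ 212.2019.
Intermediate flow from 3 to 3: z_33 = a_33 · x_3 = 0.05 × 127.475 / 0.600725 = 6.37375 / 0.600725 ≈ 10.61.

z_33 = 10.61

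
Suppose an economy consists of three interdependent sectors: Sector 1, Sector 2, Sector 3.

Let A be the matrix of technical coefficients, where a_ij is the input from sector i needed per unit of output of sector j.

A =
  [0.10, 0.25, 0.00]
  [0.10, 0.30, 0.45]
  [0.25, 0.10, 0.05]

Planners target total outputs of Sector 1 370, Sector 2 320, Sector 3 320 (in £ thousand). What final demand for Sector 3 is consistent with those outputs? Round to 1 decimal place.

d_3 = 179.5

I − A =
  [   0.90    -0.25     0.00]
  [  -0.10     0.70    -0.45]
  [  -0.25    -0.10     0.95]
d = (I − A) x:
  d_1 = (+0.90)·370 + (-0.25)·320 + (+0.00)·320 = 253.0
  d_2 = (-0.10)·370 + (+0.70)·320 + (-0.45)·320 = 43.0
  d_3 = (-0.25)·370 + (-0.10)·320 + (+0.95)·320 = 179.5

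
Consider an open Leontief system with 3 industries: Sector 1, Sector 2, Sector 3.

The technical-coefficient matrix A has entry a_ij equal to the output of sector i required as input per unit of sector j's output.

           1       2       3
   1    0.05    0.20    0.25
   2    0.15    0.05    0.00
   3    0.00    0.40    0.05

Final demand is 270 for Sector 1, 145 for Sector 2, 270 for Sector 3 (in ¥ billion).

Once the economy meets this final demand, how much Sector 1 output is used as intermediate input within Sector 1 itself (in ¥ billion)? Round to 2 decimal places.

I − A =
  [   0.95    -0.20    -0.25]
  [  -0.15     0.95     0.00]
  [   0.00    -0.40     0.95]
Cofactors of I−A, C_ij = (−1)^(i+j)·(minor ij) (rows/columns in the sector order above):
  C_11 = (0.95)(0.95) − (0.00)(-0.40) = 0.9025
  C_12 = −[(-0.15)(0.95) − (0.00)(0.00)] = 0.1425
  C_13 = (-0.15)(-0.40) − (0.95)(0.00) = 0.0600
  C_21 = −[(-0.20)(0.95) − (-0.25)(-0.40)] = 0.2900
  C_22 = (0.95)(0.95) − (-0.25)(0.00) = 0.9025
  C_23 = −[(0.95)(-0.40) − (-0.20)(0.00)] = 0.3800
  C_31 = (-0.20)(0.00) − (-0.25)(0.95) = 0.2375
  C_32 = −[(0.95)(0.00) − (-0.25)(-0.15)] = 0.0375
  C_33 = (0.95)(0.95) − (-0.20)(-0.15) = 0.8725
det(I−A) = Σ_j (I−A)_1j·C_1j = (0.95)(0.9025) + (-0.20)(0.1425) + (-0.25)(0.0600) = 0.813875
adj(I−A) = Cᵀ =
  [ 0.9025   0.2900   0.2375]
  [ 0.1425   0.9025   0.0375]
  [ 0.0600   0.3800   0.8725]
(I − A)⁻¹ = adj(I−A) / det(I−A) ≈
  [   1.1089     0.3563     0.2918]
  [   0.1751     1.1089     0.0461]
  [   0.0737     0.4669     1.0720]
First solve x = (I − A)⁻¹ d = adj(I−A)·d / det(I−A); in particular x_1 = (0.9025·270 + 0.2900·145 + 0.2375·270) / 0.813875 = 349.85 / 0.813875 ≈ 429.8572.
Intermediate flow from 1 to 1: z_11 = a_11 · x_1 = 0.05 × 349.85 / 0.813875 = 17.4925 / 0.813875 ≈ 21.49.

z_11 = 21.49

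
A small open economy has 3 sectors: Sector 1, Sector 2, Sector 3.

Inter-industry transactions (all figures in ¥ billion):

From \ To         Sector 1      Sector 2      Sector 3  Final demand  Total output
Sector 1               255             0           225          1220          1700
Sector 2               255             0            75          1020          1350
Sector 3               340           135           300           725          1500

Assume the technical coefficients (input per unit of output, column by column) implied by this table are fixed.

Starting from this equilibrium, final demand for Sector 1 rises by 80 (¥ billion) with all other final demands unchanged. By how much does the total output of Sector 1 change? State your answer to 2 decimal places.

Δx_1 = 98.83

Technical coefficients a_ij = z_ij / X_j:
  a_11 = 255/1700 = 0.15, a_21 = 255/1700 = 0.15, a_31 = 340/1700 = 0.20
  a_12 = 0/1350 = 0.00, a_22 = 0/1350 = 0.00, a_32 = 135/1350 = 0.10
  a_13 = 225/1500 = 0.15, a_23 = 75/1500 = 0.05, a_33 = 300/1500 = 0.20
I − A =
  [   0.85     0.00    -0.15]
  [  -0.15     1.00    -0.05]
  [  -0.20    -0.10     0.80]
Cofactors of I−A, C_ij = (−1)^(i+j)·(minor ij) (rows/columns in the sector order above):
  C_11 = (1.00)(0.80) − (-0.05)(-0.10) = 0.7950
  C_12 = −[(-0.15)(0.80) − (-0.05)(-0.20)] = 0.1300
  C_13 = (-0.15)(-0.10) − (1.00)(-0.20) = 0.2150
  C_21 = −[(0.00)(0.80) − (-0.15)(-0.10)] = 0.0150
  C_22 = (0.85)(0.80) − (-0.15)(-0.20) = 0.6500
  C_23 = −[(0.85)(-0.10) − (0.00)(-0.20)] = 0.0850
  C_31 = (0.00)(-0.05) − (-0.15)(1.00) = 0.1500
  C_32 = −[(0.85)(-0.05) − (-0.15)(-0.15)] = 0.0650
  C_33 = (0.85)(1.00) − (0.00)(-0.15) = 0.8500
det(I−A) = Σ_j (I−A)_1j·C_1j = (0.85)(0.7950) + (0.00)(0.1300) + (-0.15)(0.2150) = 0.6435
adj(I−A) = Cᵀ =
  [ 0.7950   0.0150   0.1500]
  [ 0.1300   0.6500   0.0650]
  [ 0.2150   0.0850   0.8500]
(I − A)⁻¹ = adj(I−A) / det(I−A) ≈
  [   1.2354     0.0233     0.2331]
  [   0.2020     1.0101     0.1010]
  [   0.3341     0.1321     1.3209]
Δx = (I − A)⁻¹ Δd with Δd having +80 in the Sector 1 component and 0 elsewhere.
So Δx_1 = L_11 · (+80), where L_11 = adj(I−A)_11 / det(I−A) = 0.7950 / 0.6435.
Δx_1 = 0.7950 × (+80) / 0.6435 = 63.60 / 0.6435 ≈ 98.83.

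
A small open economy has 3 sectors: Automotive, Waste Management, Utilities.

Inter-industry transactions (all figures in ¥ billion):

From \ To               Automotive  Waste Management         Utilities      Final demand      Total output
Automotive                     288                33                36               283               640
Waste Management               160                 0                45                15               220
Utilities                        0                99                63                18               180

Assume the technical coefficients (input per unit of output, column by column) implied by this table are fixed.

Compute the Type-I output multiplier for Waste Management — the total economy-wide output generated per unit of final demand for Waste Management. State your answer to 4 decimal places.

m_W = 3.1859

Technical coefficients a_ij = z_ij / X_j:
  a_AA = 288/640 = 0.45, a_WA = 160/640 = 0.25, a_UA = 0/640 = 0.00
  a_AW = 33/220 = 0.15, a_WW = 0/220 = 0.00, a_UW = 99/220 = 0.45
  a_AU = 36/180 = 0.20, a_WU = 45/180 = 0.25, a_UU = 63/180 = 0.35
I − A =
  [   0.55    -0.15    -0.20]
  [  -0.25     1.00    -0.25]
  [   0.00    -0.45     0.65]
Cofactors of I−A, C_ij = (−1)^(i+j)·(minor ij) (rows/columns in the sector order above):
  C_11 = (1.00)(0.65) − (-0.25)(-0.45) = 0.5375
  C_12 = −[(-0.25)(0.65) − (-0.25)(0.00)] = 0.1625
  C_13 = (-0.25)(-0.45) − (1.00)(0.00) = 0.1125
  C_21 = −[(-0.15)(0.65) − (-0.20)(-0.45)] = 0.1875
  C_22 = (0.55)(0.65) − (-0.20)(0.00) = 0.3575
  C_23 = −[(0.55)(-0.45) − (-0.15)(0.00)] = 0.2475
  C_31 = (-0.15)(-0.25) − (-0.20)(1.00) = 0.2375
  C_32 = −[(0.55)(-0.25) − (-0.20)(-0.25)] = 0.1875
  C_33 = (0.55)(1.00) − (-0.15)(-0.25) = 0.5125
det(I−A) = Σ_j (I−A)_1j·C_1j = (0.55)(0.5375) + (-0.15)(0.1625) + (-0.20)(0.1125) = 0.24875
adj(I−A) = Cᵀ =
  [ 0.5375   0.1875   0.2375]
  [ 0.1625   0.3575   0.1875]
  [ 0.1125   0.2475   0.5125]
(I − A)⁻¹ = adj(I−A) / det(I−A) ≈
  [   2.16080     0.75377     0.95477]
  [   0.65327     1.43719     0.75377]
  [   0.45226     0.99497     2.06030]
The output multiplier for sector j is the column-j sum of the Leontief inverse (I − A)⁻¹ = adj(I−A) / det(I−A).
Column W of adj(I−A): (0.1875, 0.3575, 0.2475); det(I−A) = 0.24875.
m_W = (0.1875 + 0.3575 + 0.2475) / 0.24875 = 0.7925 / 0.24875 ≈ 3.1859.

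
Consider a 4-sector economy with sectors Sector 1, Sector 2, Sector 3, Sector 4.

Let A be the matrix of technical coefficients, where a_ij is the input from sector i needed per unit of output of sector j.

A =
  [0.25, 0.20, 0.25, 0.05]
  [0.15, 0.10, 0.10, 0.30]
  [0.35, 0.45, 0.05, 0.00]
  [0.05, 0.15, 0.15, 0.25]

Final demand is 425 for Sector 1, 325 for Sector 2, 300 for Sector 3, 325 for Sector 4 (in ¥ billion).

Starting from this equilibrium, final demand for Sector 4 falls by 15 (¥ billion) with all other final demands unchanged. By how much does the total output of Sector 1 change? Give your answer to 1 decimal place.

I − A =
  [   0.75    -0.20    -0.25    -0.05]
  [  -0.15     0.90    -0.10    -0.30]
  [  -0.35    -0.45     0.95     0.00]
  [  -0.05    -0.15    -0.15     0.75]
Compute the cofactors C_ij = (−1)^(i+j)·(3×3 minor ij) of I−A; the adjugate is their transpose:
adj(I−A) = Cᵀ =
  [ 0.544500   0.237375   0.189000   0.131250]
  [ 0.163125   0.463750   0.122750   0.196375]
  [ 0.277875   0.307125   0.443625   0.141375]
  [ 0.124500   0.170000   0.125875   0.476375]
det(I−A) = Σ_j (I−A)_1j·C_1j = (0.75)(0.544500) + (-0.20)(0.163125) + (-0.25)(0.277875) + (-0.05)(0.124500) = 0.30005625
(I − A)⁻¹ = adj(I−A) / det(I−A) ≈
  [   1.8147     0.7911     0.6299     0.4374]
  [   0.5436     1.5455     0.4091     0.6545]
  [   0.9261     1.0236     1.4785     0.4712]
  [   0.4149     0.5666     0.4195     1.5876]
Δx = (I − A)⁻¹ Δd with Δd having -15 in the Sector 4 component and 0 elsewhere.
So Δx_1 = L_14 · (-15), where L_14 = adj(I−A)_14 / det(I−A) = 0.131250 / 0.30005625.
Δx_1 = 0.131250 × (-15) / 0.30005625 = -1.96875 / 0.30005625 ≈ -6.6.

Δx_1 = -6.6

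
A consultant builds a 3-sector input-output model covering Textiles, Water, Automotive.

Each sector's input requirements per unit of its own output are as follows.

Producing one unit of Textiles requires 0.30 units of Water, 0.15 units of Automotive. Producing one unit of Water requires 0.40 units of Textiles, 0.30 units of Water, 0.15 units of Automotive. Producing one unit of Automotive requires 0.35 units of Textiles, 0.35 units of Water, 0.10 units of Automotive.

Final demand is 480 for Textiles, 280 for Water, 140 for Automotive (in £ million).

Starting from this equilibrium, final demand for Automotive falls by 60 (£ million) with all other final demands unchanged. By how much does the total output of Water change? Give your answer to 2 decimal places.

Δx_2 = -68.94

I − A =
  [   1.00    -0.40    -0.35]
  [  -0.30     0.70    -0.35]
  [  -0.15    -0.15     0.90]
Cofactors of I−A, C_ij = (−1)^(i+j)·(minor ij) (rows/columns in the sector order above):
  C_11 = (0.70)(0.90) − (-0.35)(-0.15) = 0.5775
  C_12 = −[(-0.30)(0.90) − (-0.35)(-0.15)] = 0.3225
  C_13 = (-0.30)(-0.15) − (0.70)(-0.15) = 0.1500
  C_21 = −[(-0.40)(0.90) − (-0.35)(-0.15)] = 0.4125
  C_22 = (1.00)(0.90) − (-0.35)(-0.15) = 0.8475
  C_23 = −[(1.00)(-0.15) − (-0.40)(-0.15)] = 0.2100
  C_31 = (-0.40)(-0.35) − (-0.35)(0.70) = 0.3850
  C_32 = −[(1.00)(-0.35) − (-0.35)(-0.30)] = 0.4550
  C_33 = (1.00)(0.70) − (-0.40)(-0.30) = 0.5800
det(I−A) = Σ_j (I−A)_1j·C_1j = (1.00)(0.5775) + (-0.40)(0.3225) + (-0.35)(0.1500) = 0.3960
adj(I−A) = Cᵀ =
  [ 0.5775   0.4125   0.3850]
  [ 0.3225   0.8475   0.4550]
  [ 0.1500   0.2100   0.5800]
(I − A)⁻¹ = adj(I−A) / det(I−A) ≈
  [   1.4583     1.0417     0.9722]
  [   0.8144     2.1402     1.1490]
  [   0.3788     0.5303     1.4646]
Δx = (I − A)⁻¹ Δd with Δd having -60 in the Automotive component and 0 elsewhere.
So Δx_2 = L_23 · (-60), where L_23 = adj(I−A)_23 / det(I−A) = 0.4550 / 0.3960.
Δx_2 = 0.4550 × (-60) / 0.3960 = -27.30 / 0.3960 ≈ -68.94.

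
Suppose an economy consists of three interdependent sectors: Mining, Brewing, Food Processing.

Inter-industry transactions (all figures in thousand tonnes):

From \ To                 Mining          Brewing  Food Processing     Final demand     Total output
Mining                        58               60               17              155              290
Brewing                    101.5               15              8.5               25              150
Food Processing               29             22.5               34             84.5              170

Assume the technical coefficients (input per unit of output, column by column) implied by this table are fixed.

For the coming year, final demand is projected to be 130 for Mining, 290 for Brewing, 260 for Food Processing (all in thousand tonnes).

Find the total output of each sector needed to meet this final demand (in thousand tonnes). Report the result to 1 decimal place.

x_1 = 494.3, x_2 = 541.6, x_3 = 488.3

Technical coefficients a_ij = z_ij / X_j:
  a_11 = 58/290 = 0.20, a_21 = 101.5/290 = 0.35, a_31 = 29/290 = 0.10
  a_12 = 60/150 = 0.40, a_22 = 15/150 = 0.10, a_32 = 22.5/150 = 0.15
  a_13 = 17/170 = 0.10, a_23 = 8.5/170 = 0.05, a_33 = 34/170 = 0.20
I − A =
  [   0.80    -0.40    -0.10]
  [  -0.35     0.90    -0.05]
  [  -0.10    -0.15     0.80]
Cofactors of I−A, C_ij = (−1)^(i+j)·(minor ij) (rows/columns in the sector order above):
  C_11 = (0.90)(0.80) − (-0.05)(-0.15) = 0.7125
  C_12 = −[(-0.35)(0.80) − (-0.05)(-0.10)] = 0.2850
  C_13 = (-0.35)(-0.15) − (0.90)(-0.10) = 0.1425
  C_21 = −[(-0.40)(0.80) − (-0.10)(-0.15)] = 0.3350
  C_22 = (0.80)(0.80) − (-0.10)(-0.10) = 0.6300
  C_23 = −[(0.80)(-0.15) − (-0.40)(-0.10)] = 0.1600
  C_31 = (-0.40)(-0.05) − (-0.10)(0.90) = 0.1100
  C_32 = −[(0.80)(-0.05) − (-0.10)(-0.35)] = 0.0750
  C_33 = (0.80)(0.90) − (-0.40)(-0.35) = 0.5800
det(I−A) = Σ_j (I−A)_1j·C_1j = (0.80)(0.7125) + (-0.40)(0.2850) + (-0.10)(0.1425) = 0.44175
adj(I−A) = Cᵀ =
  [ 0.7125   0.3350   0.1100]
  [ 0.2850   0.6300   0.0750]
  [ 0.1425   0.1600   0.5800]
(I − A)⁻¹ = adj(I−A) / det(I−A) ≈
  [   1.6129     0.7583     0.2490]
  [   0.6452     1.4261     0.1698]
  [   0.3226     0.3622     1.3130]
x = (I − A)⁻¹ d = adj(I−A)·d / det(I−A), with det(I−A) = 0.44175:
  x_1 = (0.7125·130 + 0.3350·290 + 0.1100·260) / 0.44175 = 218.375 / 0.44175 ≈ 494.3
  x_2 = (0.2850·130 + 0.6300·290 + 0.0750·260) / 0.44175 = 239.25 / 0.44175 ≈ 541.6
  x_3 = (0.1425·130 + 0.1600·290 + 0.5800·260) / 0.44175 = 215.725 / 0.44175 ≈ 488.3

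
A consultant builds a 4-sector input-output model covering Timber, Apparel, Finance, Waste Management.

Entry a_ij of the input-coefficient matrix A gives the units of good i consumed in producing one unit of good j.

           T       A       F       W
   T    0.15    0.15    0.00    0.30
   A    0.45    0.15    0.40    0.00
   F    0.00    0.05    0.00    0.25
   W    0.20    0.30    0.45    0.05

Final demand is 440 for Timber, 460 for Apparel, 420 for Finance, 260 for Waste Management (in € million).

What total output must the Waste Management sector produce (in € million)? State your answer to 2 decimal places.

x_W = 1496.31

I − A =
  [   0.85    -0.15     0.00    -0.30]
  [  -0.45     0.85    -0.40     0.00]
  [   0.00    -0.05     1.00    -0.25]
  [  -0.20    -0.30    -0.45     0.95]
Compute the cofactors C_ij = (−1)^(i+j)·(3×3 minor ij) of I−A; the adjugate is their transpose:
adj(I−A) = Cᵀ =
  [ 0.662875   0.222375   0.207750   0.264000]
  [ 0.396875   0.651875   0.359750   0.220000]
  [ 0.097625   0.108625   0.530750   0.170500]
  [ 0.311125   0.304125   0.408750   0.638000]
det(I−A) = Σ_j (I−A)_1j·C_1j = (0.85)(0.662875) + (-0.15)(0.396875) + (0.00)(0.097625) + (-0.30)(0.311125) = 0.410575
(I − A)⁻¹ = adj(I−A) / det(I−A) ≈
  [   1.6145     0.5416     0.5060     0.6430]
  [   0.9666     1.5877     0.8762     0.5358]
  [   0.2378     0.2646     1.2927     0.4153]
  [   0.7578     0.7407     0.9956     1.5539]
x = (I − A)⁻¹ d = adj(I−A)·d / det(I−A), with det(I−A) = 0.410575:
  x_T = (0.662875·440 + 0.222375·460 + 0.207750·420 + 0.264000·260) / 0.410575 = 549.8525 / 0.410575 ≈ 1339.23
  x_A = (0.396875·440 + 0.651875·460 + 0.359750·420 + 0.220000·260) / 0.410575 = 682.7825 / 0.410575 ≈ 1662.99
  x_F = (0.097625·440 + 0.108625·460 + 0.530750·420 + 0.170500·260) / 0.410575 = 360.1675 / 0.410575 ≈ 877.23
  x_W = (0.311125·440 + 0.304125·460 + 0.408750·420 + 0.638000·260) / 0.410575 = 614.3475 / 0.410575 ≈ 1496.31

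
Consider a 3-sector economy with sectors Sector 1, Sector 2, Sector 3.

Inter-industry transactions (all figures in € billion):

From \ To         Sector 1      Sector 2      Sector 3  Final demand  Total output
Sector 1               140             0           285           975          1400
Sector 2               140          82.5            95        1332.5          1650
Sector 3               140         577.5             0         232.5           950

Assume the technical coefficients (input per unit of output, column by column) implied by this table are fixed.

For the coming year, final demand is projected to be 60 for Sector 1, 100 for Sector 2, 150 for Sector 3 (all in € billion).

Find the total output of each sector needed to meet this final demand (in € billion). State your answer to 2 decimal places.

x_1 = 137.86, x_2 = 142.26, x_3 = 213.58

Technical coefficients a_ij = z_ij / X_j:
  a_11 = 140/1400 = 0.10, a_21 = 140/1400 = 0.10, a_31 = 140/1400 = 0.10
  a_12 = 0/1650 = 0.00, a_22 = 82.5/1650 = 0.05, a_32 = 577.5/1650 = 0.35
  a_13 = 285/950 = 0.30, a_23 = 95/950 = 0.10, a_33 = 0/950 = 0.00
I − A =
  [   0.90     0.00    -0.30]
  [  -0.10     0.95    -0.10]
  [  -0.10    -0.35     1.00]
Cofactors of I−A, C_ij = (−1)^(i+j)·(minor ij) (rows/columns in the sector order above):
  C_11 = (0.95)(1.00) − (-0.10)(-0.35) = 0.9150
  C_12 = −[(-0.10)(1.00) − (-0.10)(-0.10)] = 0.1100
  C_13 = (-0.10)(-0.35) − (0.95)(-0.10) = 0.1300
  C_21 = −[(0.00)(1.00) − (-0.30)(-0.35)] = 0.1050
  C_22 = (0.90)(1.00) − (-0.30)(-0.10) = 0.8700
  C_23 = −[(0.90)(-0.35) − (0.00)(-0.10)] = 0.3150
  C_31 = (0.00)(-0.10) − (-0.30)(0.95) = 0.2850
  C_32 = −[(0.90)(-0.10) − (-0.30)(-0.10)] = 0.1200
  C_33 = (0.90)(0.95) − (0.00)(-0.10) = 0.8550
det(I−A) = Σ_j (I−A)_1j·C_1j = (0.90)(0.9150) + (0.00)(0.1100) + (-0.30)(0.1300) = 0.7845
adj(I−A) = Cᵀ =
  [ 0.9150   0.1050   0.2850]
  [ 0.1100   0.8700   0.1200]
  [ 0.1300   0.3150   0.8550]
(I − A)⁻¹ = adj(I−A) / det(I−A) ≈
  [   1.1663     0.1338     0.3633]
  [   0.1402     1.1090     0.1530]
  [   0.1657     0.4015     1.0899]
x = (I − A)⁻¹ d = adj(I−A)·d / det(I−A), with det(I−A) = 0.7845:
  x_1 = (0.9150·60 + 0.1050·100 + 0.2850·150) / 0.7845 = 108.15 / 0.7845 ≈ 137.86
  x_2 = (0.1100·60 + 0.8700·100 + 0.1200·150) / 0.7845 = 111.60 / 0.7845 ≈ 142.26
  x_3 = (0.1300·60 + 0.3150·100 + 0.8550·150) / 0.7845 = 167.55 / 0.7845 ≈ 213.58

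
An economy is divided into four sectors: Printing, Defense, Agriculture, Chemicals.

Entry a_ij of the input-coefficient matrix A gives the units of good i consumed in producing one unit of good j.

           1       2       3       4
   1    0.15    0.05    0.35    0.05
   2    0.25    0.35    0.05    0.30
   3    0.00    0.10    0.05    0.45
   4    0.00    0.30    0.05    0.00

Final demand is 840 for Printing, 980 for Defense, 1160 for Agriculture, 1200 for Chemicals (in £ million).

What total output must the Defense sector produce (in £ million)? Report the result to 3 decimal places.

I − A =
  [   0.85    -0.05    -0.35    -0.05]
  [  -0.25     0.65    -0.05    -0.30]
  [   0.00    -0.10     0.95    -0.45]
  [   0.00    -0.30    -0.05     1.00]
Compute the cofactors C_ij = (−1)^(i+j)·(3×3 minor ij) of I−A; the adjugate is their transpose:
adj(I−A) = Cᵀ =
  [ 0.504125   0.143125   0.201625   0.158875]
  [ 0.231875   0.788375   0.143375   0.312625]
  [ 0.058750   0.199750   0.459750   0.269750]
  [ 0.072500   0.246500   0.066000   0.500000]
det(I−A) = Σ_j (I−A)_1j·C_1j = (0.85)(0.504125) + (-0.05)(0.231875) + (-0.35)(0.058750) + (-0.05)(0.072500) = 0.392725
(I − A)⁻¹ = adj(I−A) / det(I−A) ≈
  [   1.2837     0.3644     0.5134     0.4045]
  [   0.5904     2.0074     0.3651     0.7960]
  [   0.1496     0.5086     1.1707     0.6869]
  [   0.1846     0.6277     0.1681     1.2732]
x = (I − A)⁻¹ d = adj(I−A)·d / det(I−A), with det(I−A) = 0.392725:
  x_1 = (0.504125·840 + 0.143125·980 + 0.201625·1160 + 0.158875·1200) / 0.392725 = 988.2625 / 0.392725 ≈ 2516.424
  x_2 = (0.231875·840 + 0.788375·980 + 0.143375·1160 + 0.312625·1200) / 0.392725 = 1508.8475 / 0.392725 ≈ 3841.995
  x_3 = (0.058750·840 + 0.199750·980 + 0.459750·1160 + 0.269750·1200) / 0.392725 = 1102.115 / 0.392725 ≈ 2806.328
  x_4 = (0.072500·840 + 0.246500·980 + 0.066000·1160 + 0.500000·1200) / 0.392725 = 979.03 / 0.392725 ≈ 2492.915

x_2 = 3841.995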